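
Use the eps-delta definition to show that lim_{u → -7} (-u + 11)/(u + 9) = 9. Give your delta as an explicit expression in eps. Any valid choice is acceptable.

Suppose eps > 0. We want delta > 0 with 0 < |u + 7| < delta ⇒ |(-u + 11)/(u + 9) − 9| < eps.
Combining over a common denominator, (-u + 11)/(u + 9) − 9 = [(-u + 11)·2 − 18·(u + 9)] / [2·(u + 9)] = -20(u + 7) / (2(u + 9)).
So |(-u + 11)/(u + 9) − 9| = 20|u + 7| / (2·|u + 9|).
Require delta ≤ 1, so |u + 9| ≥ |2| − |u + 7| > 2 − 1 = 1.
Hence |(-u + 11)/(u + 9) − 9| < 20|u + 7|/(2·1) = 10|u + 7|, which is < eps once |u + 7| < (1/10)eps.
Take delta = min(1, (1/10)eps). Then 0 < |u + 7| < delta forces both bounds, so |(-u + 11)/(u + 9) − 9| < eps.

delta = min(1, (1/10)eps)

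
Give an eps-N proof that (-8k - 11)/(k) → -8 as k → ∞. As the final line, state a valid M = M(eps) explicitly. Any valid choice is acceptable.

Let eps > 0. For k ≥ 1, |(-8k - 11)/(k) + 8| = |-11|/((k)) = 11/((k)).
Since k ≥ k for k ≥ 1, this is ≤ 11/(k) = 11/k.
So |(-8k - 11)/(k) + 8| < eps whenever k > 11/eps.
Take M = 11/eps. If k > M then |(-8k - 11)/(k) + 8| ≤ 11/k < eps.

M = 11/eps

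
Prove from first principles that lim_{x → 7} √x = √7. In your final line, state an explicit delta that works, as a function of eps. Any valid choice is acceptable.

Let eps > 0 be given. We want delta > 0 such that 0 < |x − 7| < delta implies |√x − √7| < eps.
Multiplying by the conjugate, |√x − √7| = |x − 7|/(√x + √7).
Restrict delta ≤ 7 so that |x − 7| < 7 forces x > 0, and then √x + √7 > √7.
Hence |√x − √7| < |x − 7|/√7, which is < eps once |x − 7| < √7·eps.
Take delta = min(7, √7·eps). If 0 < |x − 7| < delta then x > 0 and |√x − √7| < |x − 7|/√7 < eps.

delta = min(7, √7·eps)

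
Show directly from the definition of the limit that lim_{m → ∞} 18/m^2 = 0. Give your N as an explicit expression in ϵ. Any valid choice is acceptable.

Let ϵ > 0. For m ≥ 1, |18/m^2 − 0| = 18/m^2.
18/m^2 < ϵ ⇔ m^2 > 18/ϵ ⇔ m > (18/ϵ)^{1/2}.
Take N = (18/ϵ)^{1/2}. Then m > N implies 18/m^2 < ϵ.

N = (18/ϵ)^{1/2}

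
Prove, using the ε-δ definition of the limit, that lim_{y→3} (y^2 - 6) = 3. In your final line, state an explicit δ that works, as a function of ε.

Fix ε > 0. We want δ > 0 such that 0 < |y − 3| < δ implies |(y^2 - 6) − 3| < ε.
(y^2 - 6) − 3 = y^2 - 9 = (y − 3)(y + 3).
So |(y^2 - 6) − 3| = |y − 3|·|y + 3|.
Assume first that |y − 3| < 2, so |y| < 5. Then |y + 3| ≤ 5 + 3 = 8.
Hence |(y^2 - 6) − 3| ≤ 8|y − 3| < ε provided |y − 3| < ε/8.
Take δ = min(2, ε/8). Then 0 < |y − 3| < δ gives both |y − 3| < 2 and |y − 3| < ε/8, so |(y^2 - 6) − 3| < ε.

δ = min(2, ε/8)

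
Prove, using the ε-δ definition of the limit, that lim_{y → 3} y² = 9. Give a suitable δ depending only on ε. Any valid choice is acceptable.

δ = min(2, ε/8)

Let ε > 0 be given. We seek δ > 0 with 0 < |y − 3| < δ ⇒ |y² − 9| < ε.
Factor: y² − 9 = (y − 3)(y + 3), so |y² − 9| = |y − 3|·|y + 3|.
Impose δ ≤ 2 so that |y| < 5; then |y + 3| ≤ 8.
Hence |y² − 9| ≤ 8|y − 3|, which is < ε once |y − 3| < ε/8.
Take δ = min(2, ε/8). If 0 < |y − 3| < δ then both bounds hold and |y² − 9| ≤ 8|y − 3| < 8·(ε/8) = ε.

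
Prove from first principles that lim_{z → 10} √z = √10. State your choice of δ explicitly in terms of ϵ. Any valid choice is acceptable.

δ = min(10, √10·ϵ)

Suppose ϵ > 0. We want δ > 0 such that 0 < |z − 10| < δ implies |√z − √10| < ϵ.
Rationalise: √z − √10 = (z − 10)/(√z + √10), so |√z − √10| = |z − 10|/(√z + √10).
Restrict δ ≤ 10 so that |z − 10| < 10 forces z > 0, and then √z + √10 > √10.
Hence |√z − √10| < |z − 10|/√10, which is < ϵ once |z − 10| < √10·ϵ.
Take δ = min(10, √10·ϵ). If 0 < |z − 10| < δ then z > 0 and |√z − √10| < |z − 10|/√10 < ϵ.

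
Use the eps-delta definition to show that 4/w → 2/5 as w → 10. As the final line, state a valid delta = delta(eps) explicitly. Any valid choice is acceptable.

Suppose eps > 0. We seek delta > 0 such that 0 < |w − 10| < delta implies |4/w − (2/5)| < eps.
|4/w − (2/5)| = 4·|10 − w|/(10·|w|) = 4|w − 10|/(10|w|).
Restrict delta ≤ 5. Then |w − 10| < 5 gives |w| > 5, so 10|w| > 50.
Then |4/w − (2/5)| < 4|w − 10|/50, which is < eps when |w − 10| < (25/2)eps.
Take delta = min(5, (25/2)eps). Then 0 < |w − 10| < delta gives both |w − 10| < 5 and |w − 10| < (25/2)eps, so |4/w − (2/5)| < eps.

delta = min(5, (25/2)eps)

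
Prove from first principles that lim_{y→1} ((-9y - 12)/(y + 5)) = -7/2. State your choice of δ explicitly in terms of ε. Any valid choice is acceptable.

δ = min(3, (6/11)ε)

Suppose ε > 0. We want δ > 0 with 0 < |y − 1| < δ ⇒ |(-9y - 12)/(y + 5) + 7/2| < ε.
Combining over a common denominator, (-9y - 12)/(y + 5) + 7/2 = [(-9y - 12)·6 − (-21)·(y + 5)] / [6·(y + 5)] = -33(y − 1) / (6(y + 5)).
So |(-9y - 12)/(y + 5) + 7/2| = 33|y − 1| / (6·|y + 5|).
Require δ ≤ 3, so |y + 5| ≥ |6| − |y − 1| > 6 − 3 = 3.
Hence |(-9y - 12)/(y + 5) + 7/2| < 33|y − 1|/(6·3) = (11/6)|y − 1|, which is < ε once |y − 1| < (6/11)ε.
Take δ = min(3, (6/11)ε). Then 0 < |y − 1| < δ forces both bounds, so |(-9y - 12)/(y + 5) + 7/2| < ε.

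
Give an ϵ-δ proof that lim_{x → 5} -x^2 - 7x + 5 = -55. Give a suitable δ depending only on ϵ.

δ = min(2, ϵ/19)

Let ϵ > 0 be given. We want δ > 0 such that 0 < |x − 5| < δ implies |(-x^2 - 7x + 5) + 55| < ϵ.
(-x^2 - 7x + 5) + 55 = -x^2 - 7x + 60 = (x − 5)(-x - 12).
So |(-x^2 - 7x + 5) + 55| = |x − 5|·|-x - 12|.
Require δ ≤ 2. Then |x − 5| < 2 gives |x| < 7, and by the triangle inequality |-x - 12| ≤ 7 + 12 = 19.
Hence |(-x^2 - 7x + 5) + 55| ≤ 19|x − 5| < ϵ provided |x − 5| < ϵ/19.
Choosing δ = min(2, ϵ/19) ensures both conditions, hence |(-x^2 - 7x + 5) + 55| < ϵ.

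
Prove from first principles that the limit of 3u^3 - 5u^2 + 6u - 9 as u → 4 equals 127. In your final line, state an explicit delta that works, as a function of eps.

Let eps > 0. We want delta > 0 such that 0 < |u − 4| < delta implies |(3u^3 - 5u^2 + 6u - 9) − 127| < eps.
(3u^3 - 5u^2 + 6u - 9) − 127 = 3u^3 - 5u^2 + 6u - 136 = (u − 4)(3u^2 + 7u + 34).
So |(3u^3 - 5u^2 + 6u - 9) − 127| = |u − 4|·|3u^2 + 7u + 34|.
Require delta ≤ 2. Then |u − 4| < 2 gives |u| < 6, and by the triangle inequality |3u^2 + 7u + 34| ≤ 3·6^2 + 7·6 + 34 = 184.
Hence |(3u^3 - 5u^2 + 6u - 9) − 127| ≤ 184|u − 4| < eps provided |u − 4| < eps/184.
Choosing delta = min(2, eps/184) ensures both conditions, hence |(3u^3 - 5u^2 + 6u - 9) − 127| < eps.

delta = min(2, eps/184)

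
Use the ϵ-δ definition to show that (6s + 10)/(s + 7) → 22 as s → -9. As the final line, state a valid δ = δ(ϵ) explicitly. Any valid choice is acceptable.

δ = min(1, (1/16)ϵ)

Fix ϵ > 0. We want δ > 0 with 0 < |s + 9| < δ ⇒ |(6s + 10)/(s + 7) − 22| < ϵ.
Combining over a common denominator, (6s + 10)/(s + 7) − 22 = [(6s + 10)·(-2) − (-44)·(s + 7)] / [(-2)·(s + 7)] = 32(s + 9) / ((-2)(s + 7)).
So |(6s + 10)/(s + 7) − 22| = 32|s + 9| / (2·|s + 7|).
Restrict δ ≤ 1. Then |s + 9| < 1 gives |s + 7| = |(s + 9) + (-2)| ≥ 2 − 1 = 1.
Hence |(6s + 10)/(s + 7) − 22| < 32|s + 9|/(2·1) = 16|s + 9|, which is < ϵ once |s + 9| < (1/16)ϵ.
Take δ = min(1, (1/16)ϵ). Then 0 < |s + 9| < δ forces both bounds, so |(6s + 10)/(s + 7) − 22| < ϵ.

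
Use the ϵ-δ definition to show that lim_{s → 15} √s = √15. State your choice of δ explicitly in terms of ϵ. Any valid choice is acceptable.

Suppose ϵ > 0. We want δ > 0 such that 0 < |s − 15| < δ implies |√s − √15| < ϵ.
Rationalise: √s − √15 = (s − 15)/(√s + √15), so |√s − √15| = |s − 15|/(√s + √15).
Restrict δ ≤ 15 so that |s − 15| < 15 forces s > 0, and then √s + √15 > √15.
Hence |√s − √15| < |s − 15|/√15, which is < ϵ once |s − 15| < √15·ϵ.
Take δ = min(15, √15·ϵ). If 0 < |s − 15| < δ then s > 0 and |√s − √15| < |s − 15|/√15 < ϵ.

δ = min(15, √15·ϵ)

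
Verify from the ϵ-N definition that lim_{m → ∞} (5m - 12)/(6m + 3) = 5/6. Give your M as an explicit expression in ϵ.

M = (29/12)/ϵ

Let ϵ > 0 be given. For m ≥ 1, |(5m - 12)/(6m + 3) − (5/6)| = |-87|/(6(6m + 3)) = 87/(6(6m + 3)).
Since 6m + 3 ≥ 6m for m ≥ 1, this is ≤ 87/(6·6m) = (29/12)/m.
So |(5m - 12)/(6m + 3) − (5/6)| < ϵ whenever m > (29/12)/ϵ.
Take M = (29/12)/ϵ. If m > M then |(5m - 12)/(6m + 3) − (5/6)| ≤ (29/12)/m < ϵ.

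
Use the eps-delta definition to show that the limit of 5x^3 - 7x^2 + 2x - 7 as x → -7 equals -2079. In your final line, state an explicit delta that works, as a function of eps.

Suppose eps > 0. We want delta > 0 such that 0 < |x + 7| < delta implies |(5x^3 - 7x^2 + 2x - 7) + 2079| < eps.
(5x^3 - 7x^2 + 2x - 7) + 2079 = 5x^3 - 7x^2 + 2x + 2072 = (x + 7)(5x^2 - 42x + 296).
So |(5x^3 - 7x^2 + 2x - 7) + 2079| = |x + 7|·|5x^2 - 42x + 296|.
Assume first that |x + 7| < 1, so |x| < 8. Then |5x^2 - 42x + 296| ≤ 5·8^2 + 42·8 + 296 = 952.
Hence |(5x^3 - 7x^2 + 2x - 7) + 2079| ≤ 952|x + 7| < eps provided |x + 7| < eps/952.
Take delta = min(1, eps/952). Then 0 < |x + 7| < delta gives both |x + 7| < 1 and |x + 7| < eps/952, so |(5x^3 - 7x^2 + 2x - 7) + 2079| < eps.

delta = min(1, eps/952)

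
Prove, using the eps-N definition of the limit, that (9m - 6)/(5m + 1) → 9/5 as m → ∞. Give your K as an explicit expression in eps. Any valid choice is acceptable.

Let eps > 0 be given. For m ≥ 1, |(9m - 6)/(5m + 1) − (9/5)| = |-39|/(5(5m + 1)) = 39/(5(5m + 1)).
Since 5m + 1 ≥ 5m for m ≥ 1, this is ≤ 39/(5·5m) = (39/25)/m.
So |(9m - 6)/(5m + 1) − (9/5)| < eps whenever m > (39/25)/eps.
Take K = (39/25)/eps. If m > K then |(9m - 6)/(5m + 1) − (9/5)| ≤ (39/25)/m < eps.

K = (39/25)/eps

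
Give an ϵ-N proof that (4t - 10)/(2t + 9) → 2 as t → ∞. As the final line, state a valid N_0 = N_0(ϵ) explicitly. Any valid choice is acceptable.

N_0 = 14/ϵ

Fix ϵ > 0. We seek N_0 > 0 such that t > N_0 implies |(4t - 10)/(2t + 9) − 2| < ϵ.
(4t - 10)/(2t + 9) − 2 = (2(4t - 10) − 4(2t + 9)) / (2(2t + 9)) = -56/(2(2t + 9)).
For t > 0 we have 2t + 9 > 2t, so |(4t - 10)/(2t + 9) − 2| = 56/(2(2t + 9)) < 56/(2·2t) = 14/t.
Thus |(4t - 10)/(2t + 9) − 2| < ϵ whenever t > 14/ϵ.
Take N_0 = 14/ϵ. If t > N_0 then |(4t - 10)/(2t + 9) − 2| < 14/t < ϵ.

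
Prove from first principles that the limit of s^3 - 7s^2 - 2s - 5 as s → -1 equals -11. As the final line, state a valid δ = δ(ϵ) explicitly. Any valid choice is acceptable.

δ = min(2, ϵ/39)

Suppose ϵ > 0. We want δ > 0 such that 0 < |s + 1| < δ implies |(s^3 - 7s^2 - 2s - 5) + 11| < ϵ.
(s^3 - 7s^2 - 2s - 5) + 11 = s^3 - 7s^2 - 2s + 6 = (s + 1)(s^2 - 8s + 6).
So |(s^3 - 7s^2 - 2s - 5) + 11| = |s + 1|·|s^2 - 8s + 6|.
Require δ ≤ 2. Then |s + 1| < 2 gives |s| < 3, and by the triangle inequality |s^2 - 8s + 6| ≤ 3^2 + 8·3 + 6 = 39.
Hence |(s^3 - 7s^2 - 2s - 5) + 11| ≤ 39|s + 1| < ϵ provided |s + 1| < ϵ/39.
Choosing δ = min(2, ϵ/39) ensures both conditions, hence |(s^3 - 7s^2 - 2s - 5) + 11| < ϵ.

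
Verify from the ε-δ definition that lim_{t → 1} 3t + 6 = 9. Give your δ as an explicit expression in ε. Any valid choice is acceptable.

δ = ε/3

Let ε > 0. We need δ > 0 so that 0 < |t − 1| < δ implies |(3t + 6) − 9| < ε.
|(3t + 6) − 9| = |3t - 3| = 3|t − 1|.
So 3|t − 1| < ε exactly when |t − 1| < ε/3.
Choosing δ = ε/3 gives |(3t + 6) − 9| = 3|t − 1| < ε whenever |t − 1| < δ.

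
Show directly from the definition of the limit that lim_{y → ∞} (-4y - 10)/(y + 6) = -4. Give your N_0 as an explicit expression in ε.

N_0 = 14/ε

Let ε > 0. We seek N_0 > 0 such that y > N_0 implies |(-4y - 10)/(y + 6) + 4| < ε.
(-4y - 10)/(y + 6) + 4 = ((-4y - 10) − (-4)(y + 6)) / ((y + 6)) = 14/((y + 6)).
For y > 0 we have y + 6 > y, so |(-4y - 10)/(y + 6) + 4| = 14/((y + 6)) < 14/(y) = 14/y.
Thus |(-4y - 10)/(y + 6) + 4| < ε whenever y > 14/ε.
Take N_0 = 14/ε. If y > N_0 then |(-4y - 10)/(y + 6) + 4| < 14/y < ε.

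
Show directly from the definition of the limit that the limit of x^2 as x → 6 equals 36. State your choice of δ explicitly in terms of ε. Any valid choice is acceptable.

Let ε > 0. We seek δ > 0 with 0 < |x − 6| < δ ⇒ |x^2 − 36| < ε.
Factor: x^2 − 36 = (x − 6)(x + 6), so |x^2 − 36| = |x − 6|·|x + 6|.
Impose δ ≤ 1 so that |x| < 7; then |x + 6| ≤ 13.
Hence |x^2 − 36| ≤ 13|x − 6|, which is < ε once |x − 6| < ε/13.
Take δ = min(1, ε/13). If 0 < |x − 6| < δ then both bounds hold and |x^2 − 36| ≤ 13|x − 6| < 13·(ε/13) = ε.

δ = min(1, ε/13)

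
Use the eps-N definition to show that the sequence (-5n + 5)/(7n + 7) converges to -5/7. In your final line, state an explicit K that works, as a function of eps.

Let eps > 0. For n ≥ 1, |(-5n + 5)/(7n + 7) + 5/7| = |70|/(7(7n + 7)) = 70/(7(7n + 7)).
Since 7n + 7 ≥ 7n for n ≥ 1, this is ≤ 70/(7·7n) = (10/7)/n.
So |(-5n + 5)/(7n + 7) + 5/7| < eps whenever n > (10/7)/eps.
Take K = (10/7)/eps. If n > K then |(-5n + 5)/(7n + 7) + 5/7| ≤ (10/7)/n < eps.

K = (10/7)/eps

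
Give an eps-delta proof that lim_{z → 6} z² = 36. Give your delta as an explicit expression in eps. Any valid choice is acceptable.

Let eps > 0. We seek delta > 0 with 0 < |z − 6| < delta ⇒ |z² − 36| < eps.
Factor: z² − 36 = (z − 6)(z + 6), so |z² − 36| = |z − 6|·|z + 6|.
Restrict delta ≤ 1. Then |z − 6| < 1 gives |z| < 7, so by the triangle inequality |z + 6| ≤ 7 + 6 = 13.
Hence |z² − 36| ≤ 13|z − 6|, which is < eps once |z − 6| < eps/13.
Take delta = min(1, eps/13). If 0 < |z − 6| < delta then both bounds hold and |z² − 36| ≤ 13|z − 6| < 13·(eps/13) = eps.

delta = min(1, eps/13)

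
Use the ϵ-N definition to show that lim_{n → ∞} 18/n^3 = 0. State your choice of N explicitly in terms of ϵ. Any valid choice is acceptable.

N = (18/ϵ)^{1/3}

Fix ϵ > 0. For n ≥ 1, |18/n^3 − 0| = 18/n^3.
18/n^3 < ϵ ⇔ n^3 > 18/ϵ ⇔ n > (18/ϵ)^{1/3}.
Take N = (18/ϵ)^{1/3}. Then n > N implies 18/n^3 < ϵ.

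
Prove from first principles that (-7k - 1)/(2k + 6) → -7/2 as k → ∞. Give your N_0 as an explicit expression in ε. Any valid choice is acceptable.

Let ε > 0. For k ≥ 1, |(-7k - 1)/(2k + 6) + 7/2| = |40|/(2(2k + 6)) = 40/(2(2k + 6)).
Since 2k + 6 ≥ 2k for k ≥ 1, this is ≤ 40/(2·2k) = 10/k.
So |(-7k - 1)/(2k + 6) + 7/2| < ε whenever k > 10/ε.
Take N_0 = 10/ε. If k > N_0 then |(-7k - 1)/(2k + 6) + 7/2| ≤ 10/k < ε.

N_0 = 10/ε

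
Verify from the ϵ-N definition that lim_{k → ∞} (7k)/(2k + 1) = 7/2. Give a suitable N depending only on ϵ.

Fix ϵ > 0. For k ≥ 1, |(7k)/(2k + 1) − (7/2)| = |-7|/(2(2k + 1)) = 7/(2(2k + 1)).
Since 2k + 1 ≥ 2k for k ≥ 1, this is ≤ 7/(2·2k) = (7/4)/k.
So |(7k)/(2k + 1) − (7/2)| < ϵ whenever k > (7/4)/ϵ.
Take N = (7/4)/ϵ. If k > N then |(7k)/(2k + 1) − (7/2)| ≤ (7/4)/k < ϵ.

N = (7/4)/ϵ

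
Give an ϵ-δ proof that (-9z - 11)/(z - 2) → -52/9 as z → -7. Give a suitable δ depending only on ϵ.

Fix ϵ > 0. We want δ > 0 with 0 < |z + 7| < δ ⇒ |(-9z - 11)/(z - 2) + 52/9| < ϵ.
Combining over a common denominator, (-9z - 11)/(z - 2) + 52/9 = [(-9z - 11)·(-9) − 52·(z - 2)] / [(-9)·(z - 2)] = 29(z + 7) / ((-9)(z - 2)).
So |(-9z - 11)/(z - 2) + 52/9| = 29|z + 7| / (9·|z − 2|).
Restrict δ ≤ 9/2. Then |z + 7| < 9/2 gives |z − 2| = |(z + 7) + (-9)| ≥ 9 − 9/2 = 9/2.
Hence |(-9z - 11)/(z - 2) + 52/9| < 29|z + 7|/(9·(9/2)) = (58/81)|z + 7|, which is < ϵ once |z + 7| < (81/58)ϵ.
Take δ = min(9/2, (81/58)ϵ). Then 0 < |z + 7| < δ forces both bounds, so |(-9z - 11)/(z - 2) + 52/9| < ϵ.

δ = min(9/2, (81/58)ϵ)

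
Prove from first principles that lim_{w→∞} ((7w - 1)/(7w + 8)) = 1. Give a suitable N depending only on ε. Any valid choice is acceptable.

Suppose ε > 0. We seek N > 0 such that w > N implies |(7w - 1)/(7w + 8) − 1| < ε.
(7w - 1)/(7w + 8) − 1 = (7(7w - 1) − 7(7w + 8)) / (7(7w + 8)) = -63/(7(7w + 8)).
For w > 0 we have 7w + 8 > 7w, so |(7w - 1)/(7w + 8) − 1| = 63/(7(7w + 8)) < 63/(7·7w) = (9/7)/w.
Thus |(7w - 1)/(7w + 8) − 1| < ε whenever w > (9/7)/ε.
Take N = (9/7)/ε. If w > N then |(7w - 1)/(7w + 8) − 1| < (9/7)/w < ε.

N = (9/7)/ε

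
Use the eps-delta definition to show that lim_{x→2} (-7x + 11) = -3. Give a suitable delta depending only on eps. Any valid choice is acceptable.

delta = eps/7

Let eps > 0. We need delta > 0 so that 0 < |x − 2| < delta implies |(-7x + 11) + 3| < eps.
|(-7x + 11) + 3| = |-7x + 14| = 7|x − 2|.
So 7|x − 2| < eps exactly when |x − 2| < eps/7.
Take delta = eps/7. If 0 < |x − 2| < delta then |(-7x + 11) + 3| = 7|x − 2| < 7·(eps/7) = eps.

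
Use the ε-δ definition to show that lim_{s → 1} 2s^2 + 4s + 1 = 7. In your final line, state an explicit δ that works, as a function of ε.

Let ε > 0. We want δ > 0 such that 0 < |s − 1| < δ implies |(2s^2 + 4s + 1) − 7| < ε.
(2s^2 + 4s + 1) − 7 = 2s^2 + 4s - 6 = (s − 1)(2s + 6).
So |(2s^2 + 4s + 1) − 7| = |s − 1|·|2s + 6|.
Require δ ≤ 1. Then |s − 1| < 1 gives |s| < 2, and by the triangle inequality |2s + 6| ≤ 2·2 + 6 = 10.
Hence |(2s^2 + 4s + 1) − 7| ≤ 10|s − 1| < ε provided |s − 1| < ε/10.
Choosing δ = min(1, ε/10) ensures both conditions, hence |(2s^2 + 4s + 1) − 7| < ε.

δ = min(1, ε/10)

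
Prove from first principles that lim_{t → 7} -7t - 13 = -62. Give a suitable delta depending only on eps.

delta = eps/7

Let eps > 0 be given. We need delta > 0 so that 0 < |t − 7| < delta implies |(-7t - 13) + 62| < eps.
Since (-7t - 13) + 62 = -7(t − 7), we have |(-7t - 13) + 62| = 7|t − 7|.
So 7|t − 7| < eps exactly when |t − 7| < eps/7.
Take delta = eps/7. If 0 < |t − 7| < delta then |(-7t - 13) + 62| = 7|t − 7| < 7·(eps/7) = eps.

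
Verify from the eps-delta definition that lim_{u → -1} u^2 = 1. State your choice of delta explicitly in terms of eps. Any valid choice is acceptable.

Let eps > 0. We seek delta > 0 with 0 < |u + 1| < delta ⇒ |u^2 − 1| < eps.
Factor: u^2 − 1 = (u + 1)(u - 1), so |u^2 − 1| = |u + 1|·|u - 1|.
Impose delta ≤ 2 so that |u| < 3; then |u - 1| ≤ 4.
Hence |u^2 − 1| ≤ 4|u + 1|, which is < eps once |u + 1| < eps/4.
Take delta = min(2, eps/4). If 0 < |u + 1| < delta then both bounds hold and |u^2 − 1| ≤ 4|u + 1| < 4·(eps/4) = eps.

delta = min(2, eps/4)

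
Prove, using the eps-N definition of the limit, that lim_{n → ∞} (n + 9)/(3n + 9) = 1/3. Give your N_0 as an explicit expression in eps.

N_0 = 2/eps

Let eps > 0. For n ≥ 1, |(n + 9)/(3n + 9) − (1/3)| = |18|/(3(3n + 9)) = 18/(3(3n + 9)).
Since 3n + 9 ≥ 3n for n ≥ 1, this is ≤ 18/(3·3n) = 2/n.
So |(n + 9)/(3n + 9) − (1/3)| < eps whenever n > 2/eps.
Take N_0 = 2/eps. If n > N_0 then |(n + 9)/(3n + 9) − (1/3)| ≤ 2/n < eps.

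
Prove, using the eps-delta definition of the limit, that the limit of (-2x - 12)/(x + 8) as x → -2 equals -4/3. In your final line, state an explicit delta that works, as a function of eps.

delta = min(3, (9/2)eps)

Suppose eps > 0. We want delta > 0 with 0 < |x + 2| < delta ⇒ |(-2x - 12)/(x + 8) + 4/3| < eps.
Combining over a common denominator, (-2x - 12)/(x + 8) + 4/3 = [(-2x - 12)·6 − (-8)·(x + 8)] / [6·(x + 8)] = -4(x + 2) / (6(x + 8)).
So |(-2x - 12)/(x + 8) + 4/3| = 4|x + 2| / (6·|x + 8|).
Restrict delta ≤ 3. Then |x + 2| < 3 gives |x + 8| = |(x + 2) + 6| ≥ 6 − 3 = 3.
Hence |(-2x - 12)/(x + 8) + 4/3| < 4|x + 2|/(6·3) = (2/9)|x + 2|, which is < eps once |x + 2| < (9/2)eps.
Take delta = min(3, (9/2)eps). Then 0 < |x + 2| < delta forces both bounds, so |(-2x - 12)/(x + 8) + 4/3| < eps.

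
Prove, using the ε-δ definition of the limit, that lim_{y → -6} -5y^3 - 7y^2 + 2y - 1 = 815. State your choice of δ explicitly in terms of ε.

Let ε > 0. We want δ > 0 such that 0 < |y + 6| < δ implies |(-5y^3 - 7y^2 + 2y - 1) − 815| < ε.
(-5y^3 - 7y^2 + 2y - 1) − 815 = -5y^3 - 7y^2 + 2y - 816 = (y + 6)(-5y^2 + 23y - 136).
So |(-5y^3 - 7y^2 + 2y - 1) − 815| = |y + 6|·|-5y^2 + 23y - 136|.
Require δ ≤ 1. Then |y + 6| < 1 gives |y| < 7, and by the triangle inequality |-5y^2 + 23y - 136| ≤ 5·7^2 + 23·7 + 136 = 542.
Hence |(-5y^3 - 7y^2 + 2y - 1) − 815| ≤ 542|y + 6| < ε provided |y + 6| < ε/542.
Choosing δ = min(1, ε/542) ensures both conditions, hence |(-5y^3 - 7y^2 + 2y - 1) − 815| < ε.

δ = min(1, ε/542)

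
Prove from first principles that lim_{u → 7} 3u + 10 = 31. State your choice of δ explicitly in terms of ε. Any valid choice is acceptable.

δ = ε/3

Fix ε > 0. We need δ > 0 so that 0 < |u − 7| < δ implies |(3u + 10) − 31| < ε.
|(3u + 10) − 31| = |3u - 21| = 3|u − 7|.
So 3|u − 7| < ε exactly when |u − 7| < ε/3.
Take δ = ε/3. If 0 < |u − 7| < δ then |(3u + 10) − 31| = 3|u − 7| < 3·(ε/3) = ε.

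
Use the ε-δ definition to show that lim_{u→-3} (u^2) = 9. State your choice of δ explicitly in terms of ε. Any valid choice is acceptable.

δ = min(2, ε/8)

Suppose ε > 0. We seek δ > 0 with 0 < |u + 3| < δ ⇒ |u^2 − 9| < ε.
Factor: u^2 − 9 = (u + 3)(u - 3), so |u^2 − 9| = |u + 3|·|u - 3|.
Impose δ ≤ 2 so that |u| < 5; then |u - 3| ≤ 8.
Hence |u^2 − 9| ≤ 8|u + 3|, which is < ε once |u + 3| < ε/8.
Take δ = min(2, ε/8). If 0 < |u + 3| < δ then both bounds hold and |u^2 − 9| ≤ 8|u + 3| < 8·(ε/8) = ε.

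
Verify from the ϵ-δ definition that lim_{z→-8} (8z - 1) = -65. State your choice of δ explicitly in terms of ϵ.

δ = ϵ/8

Fix ϵ > 0. We need δ > 0 so that 0 < |z + 8| < δ implies |(8z - 1) + 65| < ϵ.
|(8z - 1) + 65| = |8z + 64| = 8|z + 8|.
So 8|z + 8| < ϵ exactly when |z + 8| < ϵ/8.
Take δ = ϵ/8. If 0 < |z + 8| < δ then |(8z - 1) + 65| = 8|z + 8| < 8·(ϵ/8) = ϵ.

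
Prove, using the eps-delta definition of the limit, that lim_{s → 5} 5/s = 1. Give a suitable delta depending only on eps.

Let eps > 0 be given. We seek delta > 0 such that 0 < |s − 5| < delta implies |5/s − 1| < eps.
|5/s − 1| = 5·|5 − s|/(5·|s|) = 5|s − 5|/(5|s|).
Require delta ≤ 5/2 so that |s| > 5 − 5/2 = 5/2, hence 5|s| > 25/2.
Then |5/s − 1| < 5|s − 5|/(25/2), which is < eps when |s − 5| < (5/2)eps.
Take delta = min(5/2, (5/2)eps). Then 0 < |s − 5| < delta gives both |s − 5| < 5/2 and |s − 5| < (5/2)eps, so |5/s − 1| < eps.

delta = min(5/2, (5/2)eps)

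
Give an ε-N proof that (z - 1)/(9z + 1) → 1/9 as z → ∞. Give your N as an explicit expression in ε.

Let ε > 0. We seek N > 0 such that z > N implies |(z - 1)/(9z + 1) − (1/9)| < ε.
(z - 1)/(9z + 1) − (1/9) = (9(z - 1) − (9z + 1)) / (9(9z + 1)) = -10/(9(9z + 1)).
For z > 0 we have 9z + 1 > 9z, so |(z - 1)/(9z + 1) − (1/9)| = 10/(9(9z + 1)) < 10/(9·9z) = (10/81)/z.
Thus |(z - 1)/(9z + 1) − (1/9)| < ε whenever z > (10/81)/ε.
Take N = (10/81)/ε. If z > N then |(z - 1)/(9z + 1) − (1/9)| < (10/81)/z < ε.

N = (10/81)/ε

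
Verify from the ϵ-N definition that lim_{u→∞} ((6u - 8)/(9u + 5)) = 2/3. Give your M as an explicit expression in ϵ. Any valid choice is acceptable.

M = (34/27)/ϵ

Suppose ϵ > 0. We seek M > 0 such that u > M implies |(6u - 8)/(9u + 5) − (2/3)| < ϵ.
(6u - 8)/(9u + 5) − (2/3) = (9(6u - 8) − 6(9u + 5)) / (9(9u + 5)) = -102/(9(9u + 5)).
For u > 0 we have 9u + 5 > 9u, so |(6u - 8)/(9u + 5) − (2/3)| = 102/(9(9u + 5)) < 102/(9·9u) = (34/27)/u.
Thus |(6u - 8)/(9u + 5) − (2/3)| < ϵ whenever u > (34/27)/ϵ.
Take M = (34/27)/ϵ. If u > M then |(6u - 8)/(9u + 5) − (2/3)| < (34/27)/u < ϵ.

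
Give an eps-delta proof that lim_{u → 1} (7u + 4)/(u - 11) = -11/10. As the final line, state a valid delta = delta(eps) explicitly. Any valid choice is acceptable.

delta = min(5, (50/81)eps)

Fix eps > 0. We want delta > 0 with 0 < |u − 1| < delta ⇒ |(7u + 4)/(u - 11) + 11/10| < eps.
Combining over a common denominator, (7u + 4)/(u - 11) + 11/10 = [(7u + 4)·(-10) − 11·(u - 11)] / [(-10)·(u - 11)] = -81(u − 1) / ((-10)(u - 11)).
So |(7u + 4)/(u - 11) + 11/10| = 81|u − 1| / (10·|u − 11|).
Restrict delta ≤ 5. Then |u − 1| < 5 gives |u − 11| = |(u − 1) + (-10)| ≥ 10 − 5 = 5.
Hence |(7u + 4)/(u - 11) + 11/10| < 81|u − 1|/(10·5) = (81/50)|u − 1|, which is < eps once |u − 1| < (50/81)eps.
Take delta = min(5, (50/81)eps). Then 0 < |u − 1| < delta forces both bounds, so |(7u + 4)/(u - 11) + 11/10| < eps.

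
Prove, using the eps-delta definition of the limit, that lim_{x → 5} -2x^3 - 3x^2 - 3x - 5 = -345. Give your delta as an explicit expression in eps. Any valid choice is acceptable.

delta = min(2, eps/257)

Let eps > 0. We want delta > 0 such that 0 < |x − 5| < delta implies |(-2x^3 - 3x^2 - 3x - 5) + 345| < eps.
(-2x^3 - 3x^2 - 3x - 5) + 345 = -2x^3 - 3x^2 - 3x + 340 = (x − 5)(-2x^2 - 13x - 68).
So |(-2x^3 - 3x^2 - 3x - 5) + 345| = |x − 5|·|-2x^2 - 13x - 68|.
Require delta ≤ 2. Then |x − 5| < 2 gives |x| < 7, and by the triangle inequality |-2x^2 - 13x - 68| ≤ 2·7^2 + 13·7 + 68 = 257.
Hence |(-2x^3 - 3x^2 - 3x - 5) + 345| ≤ 257|x − 5| < eps provided |x − 5| < eps/257.
Take delta = min(2, eps/257). Then 0 < |x − 5| < delta gives both |x − 5| < 2 and |x − 5| < eps/257, so |(-2x^3 - 3x^2 - 3x - 5) + 345| < eps.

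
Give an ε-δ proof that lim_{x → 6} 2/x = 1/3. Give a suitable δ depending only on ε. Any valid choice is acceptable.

Let ε > 0 be given. We seek δ > 0 such that 0 < |x − 6| < δ implies |2/x − (1/3)| < ε.
|2/x − (1/3)| = 2·|6 − x|/(6·|x|) = 2|x − 6|/(6|x|).
Restrict δ ≤ 3. Then |x − 6| < 3 gives |x| > 3, so 6|x| > 18.
Then |2/x − (1/3)| < 2|x − 6|/18, which is < ε when |x − 6| < 9ε.
Take δ = min(3, 9ε). Then 0 < |x − 6| < δ gives both |x − 6| < 3 and |x − 6| < 9ε, so |2/x − (1/3)| < ε.

δ = min(3, 9ε)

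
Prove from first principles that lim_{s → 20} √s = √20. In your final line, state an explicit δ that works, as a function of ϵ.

Let ϵ > 0 be given. We want δ > 0 such that 0 < |s − 20| < δ implies |√s − √20| < ϵ.
Multiplying by the conjugate, |√s − √20| = |s − 20|/(√s + √20).
Restrict δ ≤ 20 so that |s − 20| < 20 forces s > 0, and then √s + √20 > √20.
Hence |√s − √20| < |s − 20|/√20, which is < ϵ once |s − 20| < √20·ϵ.
Take δ = min(20, √20·ϵ). If 0 < |s − 20| < δ then s > 0 and |√s − √20| < |s − 20|/√20 < ϵ.

δ = min(20, √20·ϵ)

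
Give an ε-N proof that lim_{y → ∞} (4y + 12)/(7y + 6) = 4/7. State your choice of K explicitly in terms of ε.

K = (60/49)/ε

Let ε > 0 be given. We seek K > 0 such that y > K implies |(4y + 12)/(7y + 6) − (4/7)| < ε.
(4y + 12)/(7y + 6) − (4/7) = (7(4y + 12) − 4(7y + 6)) / (7(7y + 6)) = 60/(7(7y + 6)).
For y > 0 we have 7y + 6 > 7y, so |(4y + 12)/(7y + 6) − (4/7)| = 60/(7(7y + 6)) < 60/(7·7y) = (60/49)/y.
Thus |(4y + 12)/(7y + 6) − (4/7)| < ε whenever y > (60/49)/ε.
Take K = (60/49)/ε. If y > K then |(4y + 12)/(7y + 6) − (4/7)| < (60/49)/y < ε.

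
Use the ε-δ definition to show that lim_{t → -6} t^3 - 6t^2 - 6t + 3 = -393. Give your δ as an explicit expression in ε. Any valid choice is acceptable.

δ = min(2, ε/226)

Let ε > 0 be given. We want δ > 0 such that 0 < |t + 6| < δ implies |(t^3 - 6t^2 - 6t + 3) + 393| < ε.
(t^3 - 6t^2 - 6t + 3) + 393 = t^3 - 6t^2 - 6t + 396 = (t + 6)(t^2 - 12t + 66).
So |(t^3 - 6t^2 - 6t + 3) + 393| = |t + 6|·|t^2 - 12t + 66|.
Require δ ≤ 2. Then |t + 6| < 2 gives |t| < 8, and by the triangle inequality |t^2 - 12t + 66| ≤ 8^2 + 12·8 + 66 = 226.
Hence |(t^3 - 6t^2 - 6t + 3) + 393| ≤ 226|t + 6| < ε provided |t + 6| < ε/226.
Take δ = min(2, ε/226). Then 0 < |t + 6| < δ gives both |t + 6| < 2 and |t + 6| < ε/226, so |(t^3 - 6t^2 - 6t + 3) + 393| < ε.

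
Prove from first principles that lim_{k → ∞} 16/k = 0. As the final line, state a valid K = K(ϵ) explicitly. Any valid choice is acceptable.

Let ϵ > 0. For k ≥ 1, |16/k − 0| = 16/(k) ≤ 16/k.
We need 16/k < ϵ, i.e. k > 16/ϵ.
Take K = 16/ϵ. If k > K then |16/k| ≤ 16/k < ϵ.

K = 16/ϵ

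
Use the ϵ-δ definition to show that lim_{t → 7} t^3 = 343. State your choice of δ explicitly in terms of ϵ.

Let ϵ > 0 be given. We seek δ > 0 with 0 < |t − 7| < δ ⇒ |t^3 − 343| < ϵ.
Factor: t^3 − 343 = (t − 7)(t^2 + 7t + 49), so |t^3 − 343| = |t − 7|·|t^2 + 7t + 49|.
Restrict δ ≤ 2. Then |t − 7| < 2 gives |t| < 9, so by the triangle inequality |t^2 + 7t + 49| ≤ 9^2 + 7·9 + 49 = 193.
Hence |t^3 − 343| ≤ 193|t − 7|, which is < ϵ once |t − 7| < ϵ/193.
Take δ = min(2, ϵ/193). If 0 < |t − 7| < δ then both bounds hold and |t^3 − 343| ≤ 193|t − 7| < 193·(ϵ/193) = ϵ.

δ = min(2, ϵ/193)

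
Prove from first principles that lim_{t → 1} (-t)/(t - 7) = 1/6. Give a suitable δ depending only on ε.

Let ε > 0 be given. We want δ > 0 with 0 < |t − 1| < δ ⇒ |(-t)/(t - 7) − (1/6)| < ε.
Combining over a common denominator, (-t)/(t - 7) − (1/6) = [(-t)·(-6) − (-1)·(t - 7)] / [(-6)·(t - 7)] = 7(t − 1) / ((-6)(t - 7)).
So |(-t)/(t - 7) − (1/6)| = 7|t − 1| / (6·|t − 7|).
Require δ ≤ 3, so |t − 7| ≥ |-6| − |t − 1| > 6 − 3 = 3.
Hence |(-t)/(t - 7) − (1/6)| < 7|t − 1|/(6·3) = (7/18)|t − 1|, which is < ε once |t − 1| < (18/7)ε.
Take δ = min(3, (18/7)ε). Then 0 < |t − 1| < δ forces both bounds, so |(-t)/(t - 7) − (1/6)| < ε.

δ = min(3, (18/7)ε)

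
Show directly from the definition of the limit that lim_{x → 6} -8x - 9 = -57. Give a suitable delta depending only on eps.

Suppose eps > 0. We need delta > 0 so that 0 < |x − 6| < delta implies |(-8x - 9) + 57| < eps.
|(-8x - 9) + 57| = |-8x + 48| = 8|x − 6|.
Thus it suffices that |x − 6| < eps/8.
Take delta = eps/8. If 0 < |x − 6| < delta then |(-8x - 9) + 57| = 8|x − 6| < 8·(eps/8) = eps.

delta = eps/8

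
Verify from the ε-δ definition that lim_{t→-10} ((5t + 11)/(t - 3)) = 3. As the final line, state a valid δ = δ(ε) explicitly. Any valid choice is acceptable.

Let ε > 0. We want δ > 0 with 0 < |t + 10| < δ ⇒ |(5t + 11)/(t - 3) − 3| < ε.
Combining over a common denominator, (5t + 11)/(t - 3) − 3 = [(5t + 11)·(-13) − (-39)·(t - 3)] / [(-13)·(t - 3)] = -26(t + 10) / ((-13)(t - 3)).
So |(5t + 11)/(t - 3) − 3| = 26|t + 10| / (13·|t − 3|).
Require δ ≤ 13/2, so |t − 3| ≥ |-13| − |t + 10| > 13 − 13/2 = 13/2.
Hence |(5t + 11)/(t - 3) − 3| < 26|t + 10|/(13·(13/2)) = (4/13)|t + 10|, which is < ε once |t + 10| < (13/4)ε.
Take δ = min(13/2, (13/4)ε). Then 0 < |t + 10| < δ forces both bounds, so |(5t + 11)/(t - 3) − 3| < ε.

δ = min(13/2, (13/4)ε)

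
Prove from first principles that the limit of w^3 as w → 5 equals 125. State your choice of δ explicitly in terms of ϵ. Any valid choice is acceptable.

δ = min(2, ϵ/109)

Let ϵ > 0 be given. We seek δ > 0 with 0 < |w − 5| < δ ⇒ |w^3 − 125| < ϵ.
Factor: w^3 − 125 = (w − 5)(w^2 + 5w + 25), so |w^3 − 125| = |w − 5|·|w^2 + 5w + 25|.
Impose δ ≤ 2 so that |w| < 7; then |w^2 + 5w + 25| ≤ 109.
Hence |w^3 − 125| ≤ 109|w − 5|, which is < ϵ once |w − 5| < ϵ/109.
Take δ = min(2, ϵ/109). If 0 < |w − 5| < δ then both bounds hold and |w^3 − 125| ≤ 109|w − 5| < 109·(ϵ/109) = ϵ.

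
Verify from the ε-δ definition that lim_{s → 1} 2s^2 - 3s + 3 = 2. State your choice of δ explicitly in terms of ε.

Fix ε > 0. We want δ > 0 such that 0 < |s − 1| < δ implies |(2s^2 - 3s + 3) − 2| < ε.
(2s^2 - 3s + 3) − 2 = 2s^2 - 3s + 1 = (s − 1)(2s - 1).
So |(2s^2 - 3s + 3) − 2| = |s − 1|·|2s - 1|.
Require δ ≤ 1. Then |s − 1| < 1 gives |s| < 2, and by the triangle inequality |2s - 1| ≤ 2·2 + 1 = 5.
Hence |(2s^2 - 3s + 3) − 2| ≤ 5|s − 1| < ε provided |s − 1| < ε/5.
Take δ = min(1, ε/5). Then 0 < |s − 1| < δ gives both |s − 1| < 1 and |s − 1| < ε/5, so |(2s^2 - 3s + 3) − 2| < ε.

δ = min(1, ε/5)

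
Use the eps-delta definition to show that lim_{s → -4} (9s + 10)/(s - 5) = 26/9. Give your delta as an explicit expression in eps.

Fix eps > 0. We want delta > 0 with 0 < |s + 4| < delta ⇒ |(9s + 10)/(s - 5) − (26/9)| < eps.
Combining over a common denominator, (9s + 10)/(s - 5) − (26/9) = [(9s + 10)·(-9) − (-26)·(s - 5)] / [(-9)·(s - 5)] = -55(s + 4) / ((-9)(s - 5)).
So |(9s + 10)/(s - 5) − (26/9)| = 55|s + 4| / (9·|s − 5|).
Restrict delta ≤ 9/2. Then |s + 4| < 9/2 gives |s − 5| = |(s + 4) + (-9)| ≥ 9 − 9/2 = 9/2.
Hence |(9s + 10)/(s - 5) − (26/9)| < 55|s + 4|/(9·(9/2)) = (110/81)|s + 4|, which is < eps once |s + 4| < (81/110)eps.
Take delta = min(9/2, (81/110)eps). Then 0 < |s + 4| < delta forces both bounds, so |(9s + 10)/(s - 5) − (26/9)| < eps.

delta = min(9/2, (81/110)eps)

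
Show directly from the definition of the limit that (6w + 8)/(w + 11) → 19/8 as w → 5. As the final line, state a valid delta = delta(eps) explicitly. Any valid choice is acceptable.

delta = min(8, (64/29)eps)

Let eps > 0. We want delta > 0 with 0 < |w − 5| < delta ⇒ |(6w + 8)/(w + 11) − (19/8)| < eps.
Combining over a common denominator, (6w + 8)/(w + 11) − (19/8) = [(6w + 8)·16 − 38·(w + 11)] / [16·(w + 11)] = 58(w − 5) / (16(w + 11)).
So |(6w + 8)/(w + 11) − (19/8)| = 58|w − 5| / (16·|w + 11|).
Require delta ≤ 8, so |w + 11| ≥ |16| − |w − 5| > 16 − 8 = 8.
Hence |(6w + 8)/(w + 11) − (19/8)| < 58|w − 5|/(16·8) = (29/64)|w − 5|, which is < eps once |w − 5| < (64/29)eps.
Take delta = min(8, (64/29)eps). Then 0 < |w − 5| < delta forces both bounds, so |(6w + 8)/(w + 11) − (19/8)| < eps.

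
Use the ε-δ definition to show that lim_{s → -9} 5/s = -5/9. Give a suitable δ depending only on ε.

δ = min(9/2, (81/10)ε)

Let ε > 0 be given. We seek δ > 0 such that 0 < |s + 9| < δ implies |5/s + 5/9| < ε.
|5/s + 5/9| = 5·|-9 − s|/(9·|s|) = 5|s + 9|/(9|s|).
Restrict δ ≤ 9/2. Then |s + 9| < 9/2 gives |s| > 9/2, so 9|s| > 81/2.
Then |5/s + 5/9| < 5|s + 9|/(81/2), which is < ε when |s + 9| < (81/10)ε.
Take δ = min(9/2, (81/10)ε). Then 0 < |s + 9| < δ gives both |s + 9| < 9/2 and |s + 9| < (81/10)ε, so |5/s + 5/9| < ε.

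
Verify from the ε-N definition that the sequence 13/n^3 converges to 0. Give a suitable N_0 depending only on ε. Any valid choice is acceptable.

N_0 = (13/ε)^{1/3}

Let ε > 0. For n ≥ 1, |13/n^3 − 0| = 13/n^3.
13/n^3 < ε ⇔ n^3 > 13/ε ⇔ n > (13/ε)^{1/3}.
Take N_0 = (13/ε)^{1/3}. Then n > N_0 implies 13/n^3 < ε.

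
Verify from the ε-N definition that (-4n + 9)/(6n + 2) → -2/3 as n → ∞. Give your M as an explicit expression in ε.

M = (31/18)/ε

Let ε > 0. For n ≥ 1, |(-4n + 9)/(6n + 2) + 2/3| = |62|/(6(6n + 2)) = 62/(6(6n + 2)).
Since 6n + 2 ≥ 6n for n ≥ 1, this is ≤ 62/(6·6n) = (31/18)/n.
So |(-4n + 9)/(6n + 2) + 2/3| < ε whenever n > (31/18)/ε.
Take M = (31/18)/ε. If n > M then |(-4n + 9)/(6n + 2) + 2/3| ≤ (31/18)/n < ε.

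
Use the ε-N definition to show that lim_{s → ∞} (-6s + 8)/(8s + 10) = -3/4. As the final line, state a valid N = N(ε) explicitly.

Let ε > 0. We seek N > 0 such that s > N implies |(-6s + 8)/(8s + 10) + 3/4| < ε.
(-6s + 8)/(8s + 10) + 3/4 = (8(-6s + 8) − (-6)(8s + 10)) / (8(8s + 10)) = 124/(8(8s + 10)).
For s > 0 we have 8s + 10 > 8s, so |(-6s + 8)/(8s + 10) + 3/4| = 124/(8(8s + 10)) < 124/(8·8s) = (31/16)/s.
Thus |(-6s + 8)/(8s + 10) + 3/4| < ε whenever s > (31/16)/ε.
Take N = (31/16)/ε. If s > N then |(-6s + 8)/(8s + 10) + 3/4| < (31/16)/s < ε.

N = (31/16)/ε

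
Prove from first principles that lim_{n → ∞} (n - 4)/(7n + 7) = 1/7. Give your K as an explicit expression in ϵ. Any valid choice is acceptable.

Let ϵ > 0 be given. For n ≥ 1, |(n - 4)/(7n + 7) − (1/7)| = |-35|/(7(7n + 7)) = 35/(7(7n + 7)).
Since 7n + 7 ≥ 7n for n ≥ 1, this is ≤ 35/(7·7n) = (5/7)/n.
So |(n - 4)/(7n + 7) − (1/7)| < ϵ whenever n > (5/7)/ϵ.
Take K = (5/7)/ϵ. If n > K then |(n - 4)/(7n + 7) − (1/7)| ≤ (5/7)/n < ϵ.

K = (5/7)/ϵ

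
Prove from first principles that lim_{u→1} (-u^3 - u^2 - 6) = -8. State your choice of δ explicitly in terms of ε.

Suppose ε > 0. We want δ > 0 such that 0 < |u − 1| < δ implies |(-u^3 - u^2 - 6) + 8| < ε.
(-u^3 - u^2 - 6) + 8 = -u^3 - u^2 + 2 = (u − 1)(-u^2 - 2u - 2).
So |(-u^3 - u^2 - 6) + 8| = |u − 1|·|-u^2 - 2u - 2|.
Assume first that |u − 1| < 1, so |u| < 2. Then |-u^2 - 2u - 2| ≤ 2^2 + 2·2 + 2 = 10.
Hence |(-u^3 - u^2 - 6) + 8| ≤ 10|u − 1| < ε provided |u − 1| < ε/10.
Choosing δ = min(1, ε/10) ensures both conditions, hence |(-u^3 - u^2 - 6) + 8| < ε.

δ = min(1, ε/10)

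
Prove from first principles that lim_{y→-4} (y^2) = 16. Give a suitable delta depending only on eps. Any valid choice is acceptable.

delta = min(1, eps/9)

Let eps > 0 be given. We seek delta > 0 with 0 < |y + 4| < delta ⇒ |y^2 − 16| < eps.
Factor: y^2 − 16 = (y + 4)(y - 4), so |y^2 − 16| = |y + 4|·|y - 4|.
Restrict delta ≤ 1. Then |y + 4| < 1 gives |y| < 5, so by the triangle inequality |y - 4| ≤ 5 + 4 = 9.
Hence |y^2 − 16| ≤ 9|y + 4|, which is < eps once |y + 4| < eps/9.
Take delta = min(1, eps/9). If 0 < |y + 4| < delta then both bounds hold and |y^2 − 16| ≤ 9|y + 4| < 9·(eps/9) = eps.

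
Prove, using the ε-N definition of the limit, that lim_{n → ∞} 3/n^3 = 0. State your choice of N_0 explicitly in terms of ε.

N_0 = (3/ε)^{1/3}

Fix ε > 0. For n ≥ 1, |3/n^3 − 0| = 3/n^3.
3/n^3 < ε ⇔ n^3 > 3/ε ⇔ n > (3/ε)^{1/3}.
Take N_0 = (3/ε)^{1/3}. Then n > N_0 implies 3/n^3 < ε.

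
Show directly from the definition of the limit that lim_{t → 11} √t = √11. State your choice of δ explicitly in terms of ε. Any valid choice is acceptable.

δ = min(11, √11·ε)

Let ε > 0. We want δ > 0 such that 0 < |t − 11| < δ implies |√t − √11| < ε.
Rationalise: √t − √11 = (t − 11)/(√t + √11), so |√t − √11| = |t − 11|/(√t + √11).
Restrict δ ≤ 11 so that |t − 11| < 11 forces t > 0, and then √t + √11 > √11.
Hence |√t − √11| < |t − 11|/√11, which is < ε once |t − 11| < √11·ε.
Take δ = min(11, √11·ε). If 0 < |t − 11| < δ then t > 0 and |√t − √11| < |t − 11|/√11 < ε.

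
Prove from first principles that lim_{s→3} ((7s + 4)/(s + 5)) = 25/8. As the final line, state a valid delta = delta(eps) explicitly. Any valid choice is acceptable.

delta = min(4, (32/31)eps)

Let eps > 0. We want delta > 0 with 0 < |s − 3| < delta ⇒ |(7s + 4)/(s + 5) − (25/8)| < eps.
Combining over a common denominator, (7s + 4)/(s + 5) − (25/8) = [(7s + 4)·8 − 25·(s + 5)] / [8·(s + 5)] = 31(s − 3) / (8(s + 5)).
So |(7s + 4)/(s + 5) − (25/8)| = 31|s − 3| / (8·|s + 5|).
Restrict delta ≤ 4. Then |s − 3| < 4 gives |s + 5| = |(s − 3) + 8| ≥ 8 − 4 = 4.
Hence |(7s + 4)/(s + 5) − (25/8)| < 31|s − 3|/(8·4) = (31/32)|s − 3|, which is < eps once |s − 3| < (32/31)eps.
Take delta = min(4, (32/31)eps). Then 0 < |s − 3| < delta forces both bounds, so |(7s + 4)/(s + 5) − (25/8)| < eps.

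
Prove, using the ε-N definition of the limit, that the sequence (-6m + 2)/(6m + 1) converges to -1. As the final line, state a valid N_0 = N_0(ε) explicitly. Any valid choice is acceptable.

N_0 = (1/2)/ε

Let ε > 0. For m ≥ 1, |(-6m + 2)/(6m + 1) + 1| = |18|/(6(6m + 1)) = 18/(6(6m + 1)).
Since 6m + 1 ≥ 6m for m ≥ 1, this is ≤ 18/(6·6m) = (1/2)/m.
So |(-6m + 2)/(6m + 1) + 1| < ε whenever m > (1/2)/ε.
Take N_0 = (1/2)/ε. If m > N_0 then |(-6m + 2)/(6m + 1) + 1| ≤ (1/2)/m < ε.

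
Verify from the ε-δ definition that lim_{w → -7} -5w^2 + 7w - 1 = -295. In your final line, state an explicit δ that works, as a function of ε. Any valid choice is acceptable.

Fix ε > 0. We want δ > 0 such that 0 < |w + 7| < δ implies |(-5w^2 + 7w - 1) + 295| < ε.
(-5w^2 + 7w - 1) + 295 = -5w^2 + 7w + 294 = (w + 7)(-5w + 42).
So |(-5w^2 + 7w - 1) + 295| = |w + 7|·|-5w + 42|.
Require δ ≤ 1. Then |w + 7| < 1 gives |w| < 8, and by the triangle inequality |-5w + 42| ≤ 5·8 + 42 = 82.
Hence |(-5w^2 + 7w - 1) + 295| ≤ 82|w + 7| < ε provided |w + 7| < ε/82.
Choosing δ = min(1, ε/82) ensures both conditions, hence |(-5w^2 + 7w - 1) + 295| < ε.

δ = min(1, ε/82)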